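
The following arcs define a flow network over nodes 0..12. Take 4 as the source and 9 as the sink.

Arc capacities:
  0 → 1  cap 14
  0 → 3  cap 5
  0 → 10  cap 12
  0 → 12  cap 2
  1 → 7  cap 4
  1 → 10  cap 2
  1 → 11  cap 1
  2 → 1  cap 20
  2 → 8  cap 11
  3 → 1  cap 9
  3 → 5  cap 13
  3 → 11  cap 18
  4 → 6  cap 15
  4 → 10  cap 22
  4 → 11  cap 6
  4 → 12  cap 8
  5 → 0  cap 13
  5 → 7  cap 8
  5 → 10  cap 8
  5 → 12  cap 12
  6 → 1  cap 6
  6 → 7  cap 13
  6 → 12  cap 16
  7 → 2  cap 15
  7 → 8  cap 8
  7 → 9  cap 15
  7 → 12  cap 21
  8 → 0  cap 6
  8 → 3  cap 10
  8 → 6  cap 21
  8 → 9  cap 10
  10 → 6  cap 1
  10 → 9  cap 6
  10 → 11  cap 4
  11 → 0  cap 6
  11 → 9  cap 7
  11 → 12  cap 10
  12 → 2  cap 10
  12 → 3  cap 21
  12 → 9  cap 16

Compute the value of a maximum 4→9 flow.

augment #1: 4→10→9 bottleneck 6, total now 6
augment #2: 4→11→9 bottleneck 6, total now 12
augment #3: 4→12→9 bottleneck 8, total now 20
augment #4: 4→6→7→9 bottleneck 13, total now 33
augment #5: 4→6→12→9 bottleneck 2, total now 35
augment #6: 4→10→11→9 bottleneck 1, total now 36
augment #7: 4→10→6→12→9 bottleneck 1, total now 37
augment #8: 4→10→11→12→9 bottleneck 3, total now 40

Maximum flow value: 40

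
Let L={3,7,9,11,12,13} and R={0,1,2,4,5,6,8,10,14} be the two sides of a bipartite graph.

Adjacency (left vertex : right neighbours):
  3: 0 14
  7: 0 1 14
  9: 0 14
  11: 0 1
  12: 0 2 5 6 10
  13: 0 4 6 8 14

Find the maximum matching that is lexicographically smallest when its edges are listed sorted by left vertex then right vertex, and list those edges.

Lex-smallest maximum matching: {(3,0), (7,1), (9,14), (12,2), (13,4)}

|M| = 5 (so the lex-smallest maximum matching has 5 edges)
process left vertices in ascending order; for each, take the smallest-labelled available neighbour that still permits 5 edges overall, or leave it unmatched if none does
lex-smallest matching: {3-0, 7-1, 9-14, 12-2, 13-4}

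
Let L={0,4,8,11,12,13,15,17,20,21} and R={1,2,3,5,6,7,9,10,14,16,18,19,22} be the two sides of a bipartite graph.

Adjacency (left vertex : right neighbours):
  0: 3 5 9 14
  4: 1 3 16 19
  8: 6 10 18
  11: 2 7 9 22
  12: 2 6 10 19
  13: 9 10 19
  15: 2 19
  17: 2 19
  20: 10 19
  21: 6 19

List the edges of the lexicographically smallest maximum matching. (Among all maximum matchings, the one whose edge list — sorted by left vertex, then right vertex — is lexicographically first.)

Lex-smallest maximum matching: {(0,3), (4,1), (8,18), (11,7), (12,2), (13,9), (15,19), (20,10), (21,6)}

|M| = 9 (so the lex-smallest maximum matching has 9 edges)
process left vertices in ascending order; for each, take the smallest-labelled available neighbour that still permits 9 edges overall, or leave it unmatched if none does
lex-smallest matching: {0-3, 4-1, 8-18, 11-7, 12-2, 13-9, 15-19, 20-10, 21-6}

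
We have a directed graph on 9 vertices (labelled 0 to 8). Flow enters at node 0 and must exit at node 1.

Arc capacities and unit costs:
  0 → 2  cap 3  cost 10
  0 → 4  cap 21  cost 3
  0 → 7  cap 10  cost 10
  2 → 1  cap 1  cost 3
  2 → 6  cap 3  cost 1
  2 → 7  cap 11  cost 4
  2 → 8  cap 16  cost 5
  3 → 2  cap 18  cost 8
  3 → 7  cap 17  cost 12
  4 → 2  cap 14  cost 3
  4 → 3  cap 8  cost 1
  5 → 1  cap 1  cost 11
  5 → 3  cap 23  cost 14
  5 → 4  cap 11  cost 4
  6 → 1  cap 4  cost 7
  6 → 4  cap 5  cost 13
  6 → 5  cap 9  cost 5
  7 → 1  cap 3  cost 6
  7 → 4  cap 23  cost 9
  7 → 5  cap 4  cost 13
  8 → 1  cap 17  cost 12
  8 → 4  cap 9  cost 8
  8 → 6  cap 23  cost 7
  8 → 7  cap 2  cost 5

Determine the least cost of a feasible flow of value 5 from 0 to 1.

Minimum cost for 5 units: 67

shortest-cost path #1: 0→4→2→1 push 1 @ unit cost 9 (adds 9)
shortest-cost path #2: 0→4→2→6→1 push 3 @ unit cost 14 (adds 42)
shortest-cost path #3: 0→7→1 push 1 @ unit cost 16 (adds 16)
total cost = 67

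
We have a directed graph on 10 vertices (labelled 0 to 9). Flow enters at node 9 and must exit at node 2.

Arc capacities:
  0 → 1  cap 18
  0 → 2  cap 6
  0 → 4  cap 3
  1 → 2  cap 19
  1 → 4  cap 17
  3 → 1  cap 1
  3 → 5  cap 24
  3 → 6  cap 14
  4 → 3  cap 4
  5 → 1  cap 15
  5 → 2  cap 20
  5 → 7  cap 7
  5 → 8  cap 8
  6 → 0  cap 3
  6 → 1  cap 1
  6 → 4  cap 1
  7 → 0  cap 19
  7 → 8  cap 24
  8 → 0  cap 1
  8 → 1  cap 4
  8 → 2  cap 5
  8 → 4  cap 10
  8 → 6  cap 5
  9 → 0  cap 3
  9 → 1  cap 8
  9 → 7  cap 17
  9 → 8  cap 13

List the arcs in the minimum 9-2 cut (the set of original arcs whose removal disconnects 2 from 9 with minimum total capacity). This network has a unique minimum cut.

Min-cut arcs: {(0,2), (1,2), (4,3), (8,2)} (total capacity 34)

augment #1: 9→0→2 push 3
augment #2: 9→1→2 push 8
augment #3: 9→8→2 push 5
augment #4: 9→7→0→2 push 3
augment #5: 9→8→1→2 push 4
augment #6: 9→7→0→1→2 push 7
augment #7: 9→8→4→3→5→2 push 4
max flow = 34; residual-reachable set from 9 gives S-side
cut edges (S→T): {(0,2), (1,2), (4,3), (8,2)} total cap 34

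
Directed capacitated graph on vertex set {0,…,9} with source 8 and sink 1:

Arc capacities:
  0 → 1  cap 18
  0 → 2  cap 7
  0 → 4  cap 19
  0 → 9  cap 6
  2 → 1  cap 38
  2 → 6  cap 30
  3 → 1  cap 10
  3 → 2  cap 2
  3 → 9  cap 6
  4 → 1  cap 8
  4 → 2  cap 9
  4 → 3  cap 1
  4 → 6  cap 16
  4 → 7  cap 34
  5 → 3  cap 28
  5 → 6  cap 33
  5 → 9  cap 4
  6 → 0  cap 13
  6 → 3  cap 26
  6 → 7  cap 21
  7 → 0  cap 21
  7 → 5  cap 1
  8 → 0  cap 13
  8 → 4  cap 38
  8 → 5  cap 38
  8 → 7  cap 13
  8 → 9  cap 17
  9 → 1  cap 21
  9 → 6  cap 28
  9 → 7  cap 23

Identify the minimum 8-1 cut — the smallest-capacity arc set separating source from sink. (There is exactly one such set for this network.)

Min-cut arcs: {(0,1), (0,2), (3,1), (3,2), (4,1), (4,2), (9,1)} (total capacity 75)

augment #1: 8→0→1 push 13
augment #2: 8→4→1 push 8
augment #3: 8→9→1 push 17
augment #4: 8→4→2→1 push 9
augment #5: 8→4→3→1 push 1
augment #6: 8→5→3→1 push 9
augment #7: 8→5→9→1 push 4
augment #8: 8→7→0→1 push 5
augment #9: 8→5→3→2→1 push 2
augment #10: 8→7→0→2→1 push 7
max flow = 75; residual-reachable set from 8 gives S-side
cut edges (S→T): {(0,1), (0,2), (3,1), (3,2), (4,1), (4,2), (9,1)} total cap 75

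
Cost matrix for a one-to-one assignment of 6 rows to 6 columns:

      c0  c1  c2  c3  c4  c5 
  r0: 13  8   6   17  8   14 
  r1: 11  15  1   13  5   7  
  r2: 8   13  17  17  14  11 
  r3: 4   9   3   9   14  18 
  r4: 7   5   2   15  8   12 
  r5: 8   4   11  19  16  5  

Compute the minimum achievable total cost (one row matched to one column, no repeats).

optimal assignment: row0→col4 (cost 8), row1→col2 (cost 1), row2→col0 (cost 8), row3→col3 (cost 9), row4→col1 (cost 5), row5→col5 (cost 5)
total = 8 + 1 + 8 + 9 + 5 + 5 = 36

Minimum assignment cost: 36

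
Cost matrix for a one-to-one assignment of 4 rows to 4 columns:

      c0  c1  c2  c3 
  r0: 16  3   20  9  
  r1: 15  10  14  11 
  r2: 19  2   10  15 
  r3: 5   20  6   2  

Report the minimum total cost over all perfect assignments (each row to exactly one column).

Minimum assignment cost: 29

optimal assignment: row0→col1 (cost 3), row1→col3 (cost 11), row2→col2 (cost 10), row3→col0 (cost 5)
total = 3 + 11 + 10 + 5 = 29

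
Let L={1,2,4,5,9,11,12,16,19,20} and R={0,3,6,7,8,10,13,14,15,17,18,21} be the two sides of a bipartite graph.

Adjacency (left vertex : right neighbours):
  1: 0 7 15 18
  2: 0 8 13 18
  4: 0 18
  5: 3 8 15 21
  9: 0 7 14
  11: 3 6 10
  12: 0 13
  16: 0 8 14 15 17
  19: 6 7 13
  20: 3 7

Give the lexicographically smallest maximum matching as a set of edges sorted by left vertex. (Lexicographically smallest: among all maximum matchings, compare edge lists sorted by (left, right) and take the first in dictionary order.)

|M| = 10 (so the lex-smallest maximum matching has 10 edges)
process left vertices in ascending order; for each, take the smallest-labelled available neighbour that still permits 10 edges overall, or leave it unmatched if none does
lex-smallest matching: {1-0, 2-8, 4-18, 5-3, 9-14, 11-10, 12-13, 16-15, 19-6, 20-7}

Lex-smallest maximum matching: {(1,0), (2,8), (4,18), (5,3), (9,14), (11,10), (12,13), (16,15), (19,6), (20,7)}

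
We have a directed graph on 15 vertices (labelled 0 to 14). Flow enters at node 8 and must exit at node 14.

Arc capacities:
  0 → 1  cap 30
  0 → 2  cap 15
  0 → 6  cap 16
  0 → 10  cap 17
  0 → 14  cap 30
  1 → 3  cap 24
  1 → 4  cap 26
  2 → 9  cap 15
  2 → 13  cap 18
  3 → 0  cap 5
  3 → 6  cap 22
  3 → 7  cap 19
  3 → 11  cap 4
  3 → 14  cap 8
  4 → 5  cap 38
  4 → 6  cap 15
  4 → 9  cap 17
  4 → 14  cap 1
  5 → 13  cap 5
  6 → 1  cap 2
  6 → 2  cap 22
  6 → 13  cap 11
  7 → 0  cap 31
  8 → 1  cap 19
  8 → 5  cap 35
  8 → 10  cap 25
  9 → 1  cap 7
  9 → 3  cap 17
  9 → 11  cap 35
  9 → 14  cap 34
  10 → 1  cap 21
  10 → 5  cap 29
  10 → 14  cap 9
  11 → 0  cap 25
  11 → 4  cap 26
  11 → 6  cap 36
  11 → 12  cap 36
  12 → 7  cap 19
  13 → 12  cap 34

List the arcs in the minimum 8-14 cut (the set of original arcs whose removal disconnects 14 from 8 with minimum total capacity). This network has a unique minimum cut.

augment #1: 8→10→14 push 9
augment #2: 8→1→3→14 push 8
augment #3: 8→1→4→14 push 1
augment #4: 8→1→3→0→14 push 5
augment #5: 8→1→4→9→14 push 5
augment #6: 8→10→1→4→9→14 push 12
augment #7: 8→5→13→12→7→0→14 push 5
augment #8: 8→10→1→3→7→0→14 push 4
max flow = 49; residual-reachable set from 8 gives S-side
cut edges (S→T): {(5,13), (8,1), (8,10)} total cap 49

Min-cut arcs: {(5,13), (8,1), (8,10)} (total capacity 49)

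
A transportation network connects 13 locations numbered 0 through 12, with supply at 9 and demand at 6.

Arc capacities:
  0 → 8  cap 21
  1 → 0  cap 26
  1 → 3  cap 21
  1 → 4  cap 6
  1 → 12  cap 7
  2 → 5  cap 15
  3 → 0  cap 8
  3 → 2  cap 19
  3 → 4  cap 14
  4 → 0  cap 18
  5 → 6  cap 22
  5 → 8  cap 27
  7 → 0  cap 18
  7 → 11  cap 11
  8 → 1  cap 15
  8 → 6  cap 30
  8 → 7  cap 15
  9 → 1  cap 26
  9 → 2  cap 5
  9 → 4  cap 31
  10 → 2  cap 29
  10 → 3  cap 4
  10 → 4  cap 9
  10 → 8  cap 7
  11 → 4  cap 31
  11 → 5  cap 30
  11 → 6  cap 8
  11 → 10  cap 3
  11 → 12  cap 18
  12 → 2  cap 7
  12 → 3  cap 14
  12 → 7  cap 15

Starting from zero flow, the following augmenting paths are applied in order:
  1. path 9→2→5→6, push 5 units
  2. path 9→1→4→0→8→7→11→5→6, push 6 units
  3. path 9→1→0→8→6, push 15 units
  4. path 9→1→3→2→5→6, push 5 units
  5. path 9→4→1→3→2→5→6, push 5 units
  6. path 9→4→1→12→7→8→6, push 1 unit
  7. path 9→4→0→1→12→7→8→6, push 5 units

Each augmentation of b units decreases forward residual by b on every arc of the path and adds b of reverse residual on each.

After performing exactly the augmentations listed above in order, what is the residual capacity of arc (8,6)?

Residual capacity of (8,6): 9

after path 1 (9→2→5→6, push 5): res(8,6)=30
after path 2 (9→1→4→0→8→7→11→5→6, push 6): res(8,6)=30
after path 3 (9→1→0→8→6, push 15): res(8,6)=15
after path 4 (9→1→3→2→5→6, push 5): res(8,6)=15
after path 5 (9→4→1→3→2→5→6, push 5): res(8,6)=15
after path 6 (9→4→1→12→7→8→6, push 1): res(8,6)=14
after path 7 (9→4→0→1→12→7→8→6, push 5): res(8,6)=9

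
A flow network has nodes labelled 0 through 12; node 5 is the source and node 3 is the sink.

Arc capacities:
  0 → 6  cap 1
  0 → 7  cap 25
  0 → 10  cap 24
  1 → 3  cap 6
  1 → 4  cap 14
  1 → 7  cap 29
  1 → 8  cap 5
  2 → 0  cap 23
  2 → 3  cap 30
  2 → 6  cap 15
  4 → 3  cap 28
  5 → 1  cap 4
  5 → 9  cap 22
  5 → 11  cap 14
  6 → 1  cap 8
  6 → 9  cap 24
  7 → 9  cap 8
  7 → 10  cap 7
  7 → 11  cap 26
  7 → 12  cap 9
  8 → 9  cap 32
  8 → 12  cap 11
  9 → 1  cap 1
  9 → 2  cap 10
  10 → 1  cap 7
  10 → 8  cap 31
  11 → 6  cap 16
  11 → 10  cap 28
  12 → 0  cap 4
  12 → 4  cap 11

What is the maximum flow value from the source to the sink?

Maximum flow value: 29

augment #1: 5→1→3 bottleneck 4, total now 4
augment #2: 5→9→1→3 bottleneck 1, total now 5
augment #3: 5→9→2→3 bottleneck 10, total now 15
augment #4: 5→11→6→1→3 bottleneck 1, total now 16
augment #5: 5→11→6→1→4→3 bottleneck 7, total now 23
augment #6: 5→11→10→1→4→3 bottleneck 6, total now 29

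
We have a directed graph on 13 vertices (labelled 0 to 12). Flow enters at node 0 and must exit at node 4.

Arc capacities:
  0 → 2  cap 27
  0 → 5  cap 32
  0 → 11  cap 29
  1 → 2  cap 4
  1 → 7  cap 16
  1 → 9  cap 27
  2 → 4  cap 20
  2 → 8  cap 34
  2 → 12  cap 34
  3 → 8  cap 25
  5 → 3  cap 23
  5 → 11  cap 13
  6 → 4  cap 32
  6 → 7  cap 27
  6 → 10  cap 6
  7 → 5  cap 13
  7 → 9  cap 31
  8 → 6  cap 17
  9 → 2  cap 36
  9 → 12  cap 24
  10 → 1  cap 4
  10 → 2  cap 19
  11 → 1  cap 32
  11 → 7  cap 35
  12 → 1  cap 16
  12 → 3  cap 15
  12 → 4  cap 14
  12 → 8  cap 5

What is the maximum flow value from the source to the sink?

augment #1: 0→2→4 bottleneck 20, total now 20
augment #2: 0→2→12→4 bottleneck 7, total now 27
augment #3: 0→5→3→8→6→4 bottleneck 17, total now 44
augment #4: 0→11→1→2→12→4 bottleneck 4, total now 48
augment #5: 0→11→1→9→12→4 bottleneck 3, total now 51

Maximum flow value: 51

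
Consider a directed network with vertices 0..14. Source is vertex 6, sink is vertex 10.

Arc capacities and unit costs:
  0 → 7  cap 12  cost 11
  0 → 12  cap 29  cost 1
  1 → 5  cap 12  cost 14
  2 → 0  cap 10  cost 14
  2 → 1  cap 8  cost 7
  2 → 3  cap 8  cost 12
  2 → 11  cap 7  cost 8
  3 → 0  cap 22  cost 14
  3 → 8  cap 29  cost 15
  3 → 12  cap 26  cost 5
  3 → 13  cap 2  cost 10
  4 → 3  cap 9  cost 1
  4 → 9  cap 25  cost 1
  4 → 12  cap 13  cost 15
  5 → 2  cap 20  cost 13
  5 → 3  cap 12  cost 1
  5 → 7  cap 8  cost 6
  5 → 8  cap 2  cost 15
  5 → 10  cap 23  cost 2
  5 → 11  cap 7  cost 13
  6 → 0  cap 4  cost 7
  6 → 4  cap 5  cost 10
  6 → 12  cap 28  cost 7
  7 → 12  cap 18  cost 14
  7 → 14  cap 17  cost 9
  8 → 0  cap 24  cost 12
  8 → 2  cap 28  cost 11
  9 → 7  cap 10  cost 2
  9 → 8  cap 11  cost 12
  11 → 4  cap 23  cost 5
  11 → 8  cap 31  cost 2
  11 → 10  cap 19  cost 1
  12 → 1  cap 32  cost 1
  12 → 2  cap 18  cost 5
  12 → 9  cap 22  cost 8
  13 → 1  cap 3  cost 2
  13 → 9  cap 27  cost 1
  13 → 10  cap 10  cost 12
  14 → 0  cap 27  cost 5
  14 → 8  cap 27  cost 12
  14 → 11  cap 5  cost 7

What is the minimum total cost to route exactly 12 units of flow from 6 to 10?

Minimum cost for 12 units: 267

shortest-cost path #1: 6→12→2→11→10 push 7 @ unit cost 21 (adds 147)
shortest-cost path #2: 6→12→1→5→10 push 5 @ unit cost 24 (adds 120)
total cost = 267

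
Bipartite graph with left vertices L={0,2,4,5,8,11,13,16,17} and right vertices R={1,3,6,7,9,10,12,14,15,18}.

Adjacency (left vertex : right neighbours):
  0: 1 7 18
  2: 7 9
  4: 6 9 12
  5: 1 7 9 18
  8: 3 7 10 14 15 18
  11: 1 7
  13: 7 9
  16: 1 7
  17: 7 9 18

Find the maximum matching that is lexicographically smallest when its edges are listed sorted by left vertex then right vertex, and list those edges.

Lex-smallest maximum matching: {(0,1), (2,7), (4,6), (5,9), (8,3), (17,18)}

|M| = 6 (so the lex-smallest maximum matching has 6 edges)
process left vertices in ascending order; for each, take the smallest-labelled available neighbour that still permits 6 edges overall, or leave it unmatched if none does
lex-smallest matching: {0-1, 2-7, 4-6, 5-9, 8-3, 17-18}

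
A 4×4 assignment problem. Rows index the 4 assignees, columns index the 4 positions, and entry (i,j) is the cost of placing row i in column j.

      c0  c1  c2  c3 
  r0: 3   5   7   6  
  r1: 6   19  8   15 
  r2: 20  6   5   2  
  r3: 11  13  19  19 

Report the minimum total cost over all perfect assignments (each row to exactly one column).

Minimum assignment cost: 26

one of 2 optimal assignments: row0→col0 (cost 3), row1→col2 (cost 8), row2→col3 (cost 2), row3→col1 (cost 13)
total = 3 + 8 + 2 + 13 = 26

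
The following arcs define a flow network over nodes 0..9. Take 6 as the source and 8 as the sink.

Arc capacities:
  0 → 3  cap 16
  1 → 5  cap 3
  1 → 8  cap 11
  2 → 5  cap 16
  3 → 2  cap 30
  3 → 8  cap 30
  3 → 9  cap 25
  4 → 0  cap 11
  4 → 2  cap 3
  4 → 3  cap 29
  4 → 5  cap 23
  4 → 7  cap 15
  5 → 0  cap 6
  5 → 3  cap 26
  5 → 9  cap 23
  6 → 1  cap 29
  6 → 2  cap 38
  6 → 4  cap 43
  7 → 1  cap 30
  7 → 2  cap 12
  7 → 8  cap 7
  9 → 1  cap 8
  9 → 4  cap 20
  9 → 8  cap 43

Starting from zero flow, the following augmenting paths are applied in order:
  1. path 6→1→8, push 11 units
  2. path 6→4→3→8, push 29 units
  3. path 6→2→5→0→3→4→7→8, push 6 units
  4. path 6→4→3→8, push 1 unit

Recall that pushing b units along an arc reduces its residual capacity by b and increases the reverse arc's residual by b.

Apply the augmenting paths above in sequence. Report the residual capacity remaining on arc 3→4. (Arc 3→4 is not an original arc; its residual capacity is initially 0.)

Residual capacity of (3,4): 24

after path 1 (6→1→8, push 11): res(3,4)=0
after path 2 (6→4→3→8, push 29): res(3,4)=29
after path 3 (6→2→5→0→3→4→7→8, push 6): res(3,4)=23
after path 4 (6→4→3→8, push 1): res(3,4)=24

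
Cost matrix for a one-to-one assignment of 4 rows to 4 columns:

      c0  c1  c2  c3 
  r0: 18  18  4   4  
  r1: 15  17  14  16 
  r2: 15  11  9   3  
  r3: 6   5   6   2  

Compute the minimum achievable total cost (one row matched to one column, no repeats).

optimal assignment: row0→col2 (cost 4), row1→col0 (cost 15), row2→col3 (cost 3), row3→col1 (cost 5)
total = 4 + 15 + 3 + 5 = 27

Minimum assignment cost: 27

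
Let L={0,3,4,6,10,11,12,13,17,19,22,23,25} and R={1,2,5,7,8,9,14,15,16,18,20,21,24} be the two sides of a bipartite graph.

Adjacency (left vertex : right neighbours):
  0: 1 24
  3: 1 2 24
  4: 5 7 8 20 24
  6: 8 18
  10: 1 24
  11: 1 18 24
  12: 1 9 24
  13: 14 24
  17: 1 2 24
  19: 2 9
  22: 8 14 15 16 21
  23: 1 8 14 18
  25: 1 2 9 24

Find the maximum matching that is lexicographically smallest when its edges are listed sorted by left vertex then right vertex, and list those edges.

Lex-smallest maximum matching: {(0,1), (3,2), (4,5), (6,8), (10,24), (11,18), (12,9), (13,14), (22,15)}

|M| = 9 (so the lex-smallest maximum matching has 9 edges)
process left vertices in ascending order; for each, take the smallest-labelled available neighbour that still permits 9 edges overall, or leave it unmatched if none does
lex-smallest matching: {0-1, 3-2, 4-5, 6-8, 10-24, 11-18, 12-9, 13-14, 22-15}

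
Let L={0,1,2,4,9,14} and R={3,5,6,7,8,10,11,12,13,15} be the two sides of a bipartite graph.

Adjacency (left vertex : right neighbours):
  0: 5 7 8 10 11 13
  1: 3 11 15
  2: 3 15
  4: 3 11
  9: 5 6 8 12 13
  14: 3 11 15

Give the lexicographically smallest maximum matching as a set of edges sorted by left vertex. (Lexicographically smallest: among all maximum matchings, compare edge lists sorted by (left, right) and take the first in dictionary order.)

Lex-smallest maximum matching: {(0,5), (1,3), (2,15), (4,11), (9,6)}

|M| = 5 (so the lex-smallest maximum matching has 5 edges)
process left vertices in ascending order; for each, take the smallest-labelled available neighbour that still permits 5 edges overall, or leave it unmatched if none does
lex-smallest matching: {0-5, 1-3, 2-15, 4-11, 9-6}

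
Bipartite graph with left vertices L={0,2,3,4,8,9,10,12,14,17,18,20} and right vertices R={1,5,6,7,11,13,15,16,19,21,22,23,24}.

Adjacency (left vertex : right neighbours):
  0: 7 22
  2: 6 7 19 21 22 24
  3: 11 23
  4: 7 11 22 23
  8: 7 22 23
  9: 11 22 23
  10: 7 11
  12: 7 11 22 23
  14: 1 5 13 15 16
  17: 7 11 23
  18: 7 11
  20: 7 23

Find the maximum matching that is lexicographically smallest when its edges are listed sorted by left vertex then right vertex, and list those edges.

|M| = 6 (so the lex-smallest maximum matching has 6 edges)
process left vertices in ascending order; for each, take the smallest-labelled available neighbour that still permits 6 edges overall, or leave it unmatched if none does
lex-smallest matching: {0-7, 2-6, 3-11, 4-22, 8-23, 14-1}

Lex-smallest maximum matching: {(0,7), (2,6), (3,11), (4,22), (8,23), (14,1)}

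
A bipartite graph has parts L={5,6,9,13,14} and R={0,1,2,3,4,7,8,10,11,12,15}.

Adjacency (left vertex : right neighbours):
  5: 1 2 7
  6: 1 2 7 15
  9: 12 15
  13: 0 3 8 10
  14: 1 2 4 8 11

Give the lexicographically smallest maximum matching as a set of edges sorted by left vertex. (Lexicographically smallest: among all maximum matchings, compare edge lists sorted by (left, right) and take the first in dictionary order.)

|M| = 5 (so the lex-smallest maximum matching has 5 edges)
process left vertices in ascending order; for each, take the smallest-labelled available neighbour that still permits 5 edges overall, or leave it unmatched if none does
lex-smallest matching: {5-1, 6-2, 9-12, 13-0, 14-4}

Lex-smallest maximum matching: {(5,1), (6,2), (9,12), (13,0), (14,4)}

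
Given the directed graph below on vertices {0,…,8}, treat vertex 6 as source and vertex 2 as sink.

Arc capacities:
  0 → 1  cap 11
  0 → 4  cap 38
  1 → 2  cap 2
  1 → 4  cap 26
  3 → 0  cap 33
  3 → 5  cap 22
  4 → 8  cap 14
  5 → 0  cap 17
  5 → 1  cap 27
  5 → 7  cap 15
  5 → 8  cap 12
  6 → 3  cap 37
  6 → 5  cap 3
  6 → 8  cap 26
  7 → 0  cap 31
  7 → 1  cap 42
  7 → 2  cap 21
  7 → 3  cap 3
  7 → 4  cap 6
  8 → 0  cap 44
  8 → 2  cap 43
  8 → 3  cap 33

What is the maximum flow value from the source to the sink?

augment #1: 6→8→2 bottleneck 26, total now 26
augment #2: 6→5→1→2 bottleneck 2, total now 28
augment #3: 6→5→7→2 bottleneck 1, total now 29
augment #4: 6→3→5→7→2 bottleneck 14, total now 43
augment #5: 6→3→5→8→2 bottleneck 8, total now 51
augment #6: 6→3→0→4→8→2 bottleneck 9, total now 60

Maximum flow value: 60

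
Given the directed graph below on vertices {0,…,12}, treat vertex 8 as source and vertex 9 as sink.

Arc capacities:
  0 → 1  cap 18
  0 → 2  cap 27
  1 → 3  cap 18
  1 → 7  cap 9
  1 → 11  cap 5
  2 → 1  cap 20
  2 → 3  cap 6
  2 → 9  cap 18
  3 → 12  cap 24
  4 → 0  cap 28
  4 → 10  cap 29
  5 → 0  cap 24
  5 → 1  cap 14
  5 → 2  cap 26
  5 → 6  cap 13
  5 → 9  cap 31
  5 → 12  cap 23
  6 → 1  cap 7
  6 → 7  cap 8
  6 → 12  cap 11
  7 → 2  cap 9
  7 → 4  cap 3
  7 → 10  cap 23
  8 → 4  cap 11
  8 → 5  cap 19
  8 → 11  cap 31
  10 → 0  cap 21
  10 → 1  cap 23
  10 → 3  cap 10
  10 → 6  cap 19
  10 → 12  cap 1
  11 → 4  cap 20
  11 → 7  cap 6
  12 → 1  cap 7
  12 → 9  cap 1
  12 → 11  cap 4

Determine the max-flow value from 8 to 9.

Maximum flow value: 38

augment #1: 8→5→9 bottleneck 19, total now 19
augment #2: 8→4→0→2→9 bottleneck 11, total now 30
augment #3: 8→11→7→2→9 bottleneck 6, total now 36
augment #4: 8→11→4→0→2→9 bottleneck 1, total now 37
augment #5: 8→11→4→10→12→9 bottleneck 1, total now 38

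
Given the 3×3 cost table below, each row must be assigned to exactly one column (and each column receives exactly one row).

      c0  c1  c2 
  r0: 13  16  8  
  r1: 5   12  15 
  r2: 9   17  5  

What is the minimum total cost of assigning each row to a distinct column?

optimal assignment: row0→col1 (cost 16), row1→col0 (cost 5), row2→col2 (cost 5)
total = 16 + 5 + 5 = 26

Minimum assignment cost: 26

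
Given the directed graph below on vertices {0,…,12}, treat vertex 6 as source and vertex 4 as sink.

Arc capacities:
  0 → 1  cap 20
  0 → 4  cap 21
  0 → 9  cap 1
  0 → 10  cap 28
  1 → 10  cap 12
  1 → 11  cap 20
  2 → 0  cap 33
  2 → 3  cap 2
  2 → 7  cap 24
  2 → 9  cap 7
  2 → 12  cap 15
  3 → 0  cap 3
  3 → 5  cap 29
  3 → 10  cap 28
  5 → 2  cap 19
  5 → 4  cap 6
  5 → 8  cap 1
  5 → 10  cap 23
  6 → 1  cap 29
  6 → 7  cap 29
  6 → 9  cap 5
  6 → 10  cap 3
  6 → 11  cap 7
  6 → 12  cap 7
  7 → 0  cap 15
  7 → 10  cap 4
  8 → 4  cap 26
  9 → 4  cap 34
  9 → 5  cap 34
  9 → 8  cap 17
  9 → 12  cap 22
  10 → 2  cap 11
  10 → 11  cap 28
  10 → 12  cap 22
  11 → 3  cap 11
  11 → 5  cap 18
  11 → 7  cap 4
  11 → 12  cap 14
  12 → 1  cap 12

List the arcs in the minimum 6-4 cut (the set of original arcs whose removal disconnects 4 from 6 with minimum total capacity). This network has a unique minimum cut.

Min-cut arcs: {(0,4), (0,9), (2,9), (5,4), (5,8), (6,9)} (total capacity 41)

augment #1: 6→9→4 push 5
augment #2: 6→7→0→4 push 15
augment #3: 6→11→5→4 push 6
augment #4: 6→10→2→0→4 push 3
augment #5: 6→11→3→0→4 push 1
augment #6: 6→1→10→2→0→4 push 2
augment #7: 6→1→10→2→9→4 push 6
augment #8: 6→1→11→5→8→4 push 1
augment #9: 6→1→11→3→0→9→4 push 1
augment #10: 6→1→11→5→2→9→4 push 1
max flow = 41; residual-reachable set from 6 gives S-side
cut edges (S→T): {(0,4), (0,9), (2,9), (5,4), (5,8), (6,9)} total cap 41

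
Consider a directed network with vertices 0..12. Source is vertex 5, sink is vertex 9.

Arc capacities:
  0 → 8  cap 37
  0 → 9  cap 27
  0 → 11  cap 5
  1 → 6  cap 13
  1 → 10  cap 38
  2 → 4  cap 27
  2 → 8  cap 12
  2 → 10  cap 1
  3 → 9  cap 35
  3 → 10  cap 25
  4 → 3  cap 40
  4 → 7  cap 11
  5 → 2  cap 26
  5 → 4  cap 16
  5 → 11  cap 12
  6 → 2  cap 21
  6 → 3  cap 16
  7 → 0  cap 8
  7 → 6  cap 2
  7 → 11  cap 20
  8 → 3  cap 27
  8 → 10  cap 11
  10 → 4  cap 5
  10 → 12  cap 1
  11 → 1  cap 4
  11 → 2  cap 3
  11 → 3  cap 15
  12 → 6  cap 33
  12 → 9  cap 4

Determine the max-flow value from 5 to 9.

Maximum flow value: 44

augment #1: 5→4→3→9 bottleneck 16, total now 16
augment #2: 5→11→3→9 bottleneck 12, total now 28
augment #3: 5→2→4→3→9 bottleneck 7, total now 35
augment #4: 5→2→10→12→9 bottleneck 1, total now 36
augment #5: 5→2→4→7→0→9 bottleneck 8, total now 44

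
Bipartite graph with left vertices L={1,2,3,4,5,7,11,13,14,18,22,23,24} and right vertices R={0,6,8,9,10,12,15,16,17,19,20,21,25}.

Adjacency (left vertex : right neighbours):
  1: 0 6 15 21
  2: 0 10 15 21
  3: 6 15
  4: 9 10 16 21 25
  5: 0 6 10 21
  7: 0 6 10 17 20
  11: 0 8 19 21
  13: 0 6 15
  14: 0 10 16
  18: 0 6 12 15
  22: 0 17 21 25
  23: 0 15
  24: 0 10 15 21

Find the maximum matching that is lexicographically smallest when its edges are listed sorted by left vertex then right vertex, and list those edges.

Lex-smallest maximum matching: {(1,0), (2,10), (3,6), (4,9), (5,21), (7,17), (11,8), (13,15), (14,16), (18,12), (22,25)}

|M| = 11 (so the lex-smallest maximum matching has 11 edges)
process left vertices in ascending order; for each, take the smallest-labelled available neighbour that still permits 11 edges overall, or leave it unmatched if none does
lex-smallest matching: {1-0, 2-10, 3-6, 4-9, 5-21, 7-17, 11-8, 13-15, 14-16, 18-12, 22-25}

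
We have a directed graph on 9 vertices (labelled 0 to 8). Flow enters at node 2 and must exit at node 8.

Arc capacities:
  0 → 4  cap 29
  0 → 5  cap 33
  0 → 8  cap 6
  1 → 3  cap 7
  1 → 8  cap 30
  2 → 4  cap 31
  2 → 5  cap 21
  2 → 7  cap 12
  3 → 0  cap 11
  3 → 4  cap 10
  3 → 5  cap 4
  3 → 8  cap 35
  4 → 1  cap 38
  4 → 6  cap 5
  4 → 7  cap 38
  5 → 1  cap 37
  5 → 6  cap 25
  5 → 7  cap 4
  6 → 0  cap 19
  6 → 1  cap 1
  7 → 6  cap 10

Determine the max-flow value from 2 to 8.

augment #1: 2→4→1→8 bottleneck 30, total now 30
augment #2: 2→4→1→3→8 bottleneck 1, total now 31
augment #3: 2→5→1→3→8 bottleneck 6, total now 37
augment #4: 2→5→6→0→8 bottleneck 6, total now 43

Maximum flow value: 43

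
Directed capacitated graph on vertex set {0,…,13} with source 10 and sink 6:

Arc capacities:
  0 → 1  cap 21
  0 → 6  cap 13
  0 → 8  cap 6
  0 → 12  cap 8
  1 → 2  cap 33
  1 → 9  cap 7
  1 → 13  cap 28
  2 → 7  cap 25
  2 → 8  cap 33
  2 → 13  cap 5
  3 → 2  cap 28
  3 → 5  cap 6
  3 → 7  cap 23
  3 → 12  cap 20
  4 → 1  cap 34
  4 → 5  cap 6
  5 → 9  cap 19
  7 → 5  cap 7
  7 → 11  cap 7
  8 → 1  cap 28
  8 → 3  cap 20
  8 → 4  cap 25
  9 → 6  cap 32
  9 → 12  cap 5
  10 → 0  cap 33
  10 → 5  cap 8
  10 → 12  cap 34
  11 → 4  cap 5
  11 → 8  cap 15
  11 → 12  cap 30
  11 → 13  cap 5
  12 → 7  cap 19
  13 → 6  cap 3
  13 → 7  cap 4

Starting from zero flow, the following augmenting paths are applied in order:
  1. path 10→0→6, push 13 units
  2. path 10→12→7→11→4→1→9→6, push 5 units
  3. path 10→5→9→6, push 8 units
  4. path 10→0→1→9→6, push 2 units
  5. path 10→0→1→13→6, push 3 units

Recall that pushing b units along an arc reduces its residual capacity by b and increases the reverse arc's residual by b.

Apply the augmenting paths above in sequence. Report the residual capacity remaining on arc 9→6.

after path 1 (10→0→6, push 13): res(9,6)=32
after path 2 (10→12→7→11→4→1→9→6, push 5): res(9,6)=27
after path 3 (10→5→9→6, push 8): res(9,6)=19
after path 4 (10→0→1→9→6, push 2): res(9,6)=17
after path 5 (10→0→1→13→6, push 3): res(9,6)=17

Residual capacity of (9,6): 17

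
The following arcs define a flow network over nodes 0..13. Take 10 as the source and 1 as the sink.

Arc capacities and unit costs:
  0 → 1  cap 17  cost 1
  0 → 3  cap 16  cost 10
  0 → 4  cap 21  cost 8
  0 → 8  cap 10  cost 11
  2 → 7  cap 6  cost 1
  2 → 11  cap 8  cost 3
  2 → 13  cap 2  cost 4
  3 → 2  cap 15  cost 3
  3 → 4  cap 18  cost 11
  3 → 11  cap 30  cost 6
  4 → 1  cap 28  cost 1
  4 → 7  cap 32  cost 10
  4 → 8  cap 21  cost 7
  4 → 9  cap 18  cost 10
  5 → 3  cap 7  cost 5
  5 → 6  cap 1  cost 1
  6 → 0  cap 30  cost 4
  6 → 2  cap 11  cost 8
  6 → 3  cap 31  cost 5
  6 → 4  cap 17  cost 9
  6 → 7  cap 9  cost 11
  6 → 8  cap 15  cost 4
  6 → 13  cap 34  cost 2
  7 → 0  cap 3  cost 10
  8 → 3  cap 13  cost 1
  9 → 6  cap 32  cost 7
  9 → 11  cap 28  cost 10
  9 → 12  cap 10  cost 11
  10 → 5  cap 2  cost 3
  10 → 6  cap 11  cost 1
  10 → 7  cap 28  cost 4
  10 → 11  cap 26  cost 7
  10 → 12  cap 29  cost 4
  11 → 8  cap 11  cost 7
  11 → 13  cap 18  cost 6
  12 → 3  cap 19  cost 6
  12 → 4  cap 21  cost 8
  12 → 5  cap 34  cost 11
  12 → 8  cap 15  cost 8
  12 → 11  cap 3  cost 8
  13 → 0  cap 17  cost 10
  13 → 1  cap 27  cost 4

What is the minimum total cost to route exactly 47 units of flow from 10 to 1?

Minimum cost for 47 units: 580

shortest-cost path #1: 10→6→0→1 push 11 @ unit cost 6 (adds 66)
shortest-cost path #2: 10→5→6→0→1 push 1 @ unit cost 9 (adds 9)
shortest-cost path #3: 10→12→4→1 push 21 @ unit cost 13 (adds 273)
shortest-cost path #4: 10→7→0→1 push 3 @ unit cost 15 (adds 45)
shortest-cost path #5: 10→11→13→1 push 11 @ unit cost 17 (adds 187)
total cost = 580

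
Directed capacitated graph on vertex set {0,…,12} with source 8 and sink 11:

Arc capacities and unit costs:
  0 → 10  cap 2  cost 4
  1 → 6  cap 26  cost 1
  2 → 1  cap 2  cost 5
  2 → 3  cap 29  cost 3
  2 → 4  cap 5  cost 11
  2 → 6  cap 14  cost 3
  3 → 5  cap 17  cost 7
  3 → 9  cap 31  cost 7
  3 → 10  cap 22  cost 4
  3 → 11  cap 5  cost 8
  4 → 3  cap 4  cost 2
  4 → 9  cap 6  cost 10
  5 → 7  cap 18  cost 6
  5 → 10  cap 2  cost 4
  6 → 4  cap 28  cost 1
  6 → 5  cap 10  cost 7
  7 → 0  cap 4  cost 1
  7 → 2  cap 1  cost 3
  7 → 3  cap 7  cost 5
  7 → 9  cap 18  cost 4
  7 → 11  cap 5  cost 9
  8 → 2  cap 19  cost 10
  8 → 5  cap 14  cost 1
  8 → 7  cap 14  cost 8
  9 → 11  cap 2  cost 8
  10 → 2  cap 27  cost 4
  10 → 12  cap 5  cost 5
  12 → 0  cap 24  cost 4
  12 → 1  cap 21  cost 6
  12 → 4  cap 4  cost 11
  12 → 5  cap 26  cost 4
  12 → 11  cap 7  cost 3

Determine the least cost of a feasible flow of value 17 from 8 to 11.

Minimum cost for 17 units: 311

shortest-cost path #1: 8→5→10→12→11 push 2 @ unit cost 13 (adds 26)
shortest-cost path #2: 8→5→7→11 push 5 @ unit cost 16 (adds 80)
shortest-cost path #3: 8→5→7→9→11 push 2 @ unit cost 19 (adds 38)
shortest-cost path #4: 8→5→7→3→11 push 5 @ unit cost 20 (adds 100)
shortest-cost path #5: 8→7→0→10→12→11 push 2 @ unit cost 21 (adds 42)
shortest-cost path #6: 8→2→3→10→12→11 push 1 @ unit cost 25 (adds 25)
total cost = 311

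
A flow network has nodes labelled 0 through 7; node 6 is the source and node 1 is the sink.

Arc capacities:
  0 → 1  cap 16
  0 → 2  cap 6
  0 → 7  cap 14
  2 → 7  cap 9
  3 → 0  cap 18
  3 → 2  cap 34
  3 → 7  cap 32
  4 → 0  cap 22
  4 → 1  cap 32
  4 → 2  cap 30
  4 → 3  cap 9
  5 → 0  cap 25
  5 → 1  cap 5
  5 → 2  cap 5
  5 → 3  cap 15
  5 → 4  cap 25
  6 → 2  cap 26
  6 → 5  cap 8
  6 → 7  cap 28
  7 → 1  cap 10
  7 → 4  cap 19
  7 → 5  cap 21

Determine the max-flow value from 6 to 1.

Maximum flow value: 45

augment #1: 6→5→1 bottleneck 5, total now 5
augment #2: 6→7→1 bottleneck 10, total now 15
augment #3: 6→5→0→1 bottleneck 3, total now 18
augment #4: 6→7→4→1 bottleneck 18, total now 36
augment #5: 6→2→7→4→1 bottleneck 1, total now 37
augment #6: 6→2→7→5→0→1 bottleneck 8, total now 45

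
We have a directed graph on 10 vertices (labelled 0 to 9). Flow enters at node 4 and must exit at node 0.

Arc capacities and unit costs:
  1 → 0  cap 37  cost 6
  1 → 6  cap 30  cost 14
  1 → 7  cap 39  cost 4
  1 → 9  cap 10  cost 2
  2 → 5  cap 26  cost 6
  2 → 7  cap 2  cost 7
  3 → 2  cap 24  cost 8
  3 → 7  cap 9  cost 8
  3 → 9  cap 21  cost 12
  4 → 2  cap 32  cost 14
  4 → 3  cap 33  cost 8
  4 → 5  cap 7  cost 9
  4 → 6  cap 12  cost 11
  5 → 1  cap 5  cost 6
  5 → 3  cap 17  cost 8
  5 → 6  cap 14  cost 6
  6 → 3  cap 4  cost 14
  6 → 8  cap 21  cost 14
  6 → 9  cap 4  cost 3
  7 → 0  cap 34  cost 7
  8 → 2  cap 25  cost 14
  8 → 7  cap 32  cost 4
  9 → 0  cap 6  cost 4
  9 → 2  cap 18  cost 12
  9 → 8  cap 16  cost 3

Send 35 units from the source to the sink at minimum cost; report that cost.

shortest-cost path #1: 4→6→9→0 push 4 @ unit cost 18 (adds 72)
shortest-cost path #2: 4→5→1→0 push 5 @ unit cost 21 (adds 105)
shortest-cost path #3: 4→3→7→0 push 9 @ unit cost 23 (adds 207)
shortest-cost path #4: 4→3→9→0 push 2 @ unit cost 24 (adds 48)
shortest-cost path #5: 4→2→7→0 push 2 @ unit cost 28 (adds 56)
shortest-cost path #6: 4→3→9→8→7→0 push 13 @ unit cost 34 (adds 442)
total cost = 930

Minimum cost for 35 units: 930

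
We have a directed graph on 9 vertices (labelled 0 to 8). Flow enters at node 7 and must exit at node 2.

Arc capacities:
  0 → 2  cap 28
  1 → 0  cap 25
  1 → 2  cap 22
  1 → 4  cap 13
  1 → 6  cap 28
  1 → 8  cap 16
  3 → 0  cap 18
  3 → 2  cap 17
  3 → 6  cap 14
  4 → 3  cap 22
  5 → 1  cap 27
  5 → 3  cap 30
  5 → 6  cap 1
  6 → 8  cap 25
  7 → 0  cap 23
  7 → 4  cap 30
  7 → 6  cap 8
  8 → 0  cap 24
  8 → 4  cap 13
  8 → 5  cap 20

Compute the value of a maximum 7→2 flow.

augment #1: 7→0→2 bottleneck 23, total now 23
augment #2: 7→4→3→2 bottleneck 17, total now 40
augment #3: 7→4→3→0→2 bottleneck 5, total now 45
augment #4: 7→6→8→5→1→2 bottleneck 8, total now 53

Maximum flow value: 53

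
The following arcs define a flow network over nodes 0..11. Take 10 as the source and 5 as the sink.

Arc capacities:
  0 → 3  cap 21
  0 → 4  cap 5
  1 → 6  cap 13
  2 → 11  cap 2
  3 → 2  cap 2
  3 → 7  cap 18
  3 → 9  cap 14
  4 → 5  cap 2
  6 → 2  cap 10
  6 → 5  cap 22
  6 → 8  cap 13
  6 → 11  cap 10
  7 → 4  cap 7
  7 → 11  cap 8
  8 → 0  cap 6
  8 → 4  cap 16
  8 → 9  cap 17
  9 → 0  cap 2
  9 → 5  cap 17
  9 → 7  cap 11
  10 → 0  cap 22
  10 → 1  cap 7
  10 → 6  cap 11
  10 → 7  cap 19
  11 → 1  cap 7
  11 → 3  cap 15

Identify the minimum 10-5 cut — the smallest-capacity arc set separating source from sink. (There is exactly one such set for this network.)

augment #1: 10→6→5 push 11
augment #2: 10→0→4→5 push 2
augment #3: 10→1→6→5 push 7
augment #4: 10→0→3→9→5 push 14
augment #5: 10→7→11→1→6→5 push 4
augment #6: 10→7→11→1→6→8→9→5 push 2
max flow = 40; residual-reachable set from 10 gives S-side
cut edges (S→T): {(1,6), (3,9), (4,5), (10,6)} total cap 40

Min-cut arcs: {(1,6), (3,9), (4,5), (10,6)} (total capacity 40)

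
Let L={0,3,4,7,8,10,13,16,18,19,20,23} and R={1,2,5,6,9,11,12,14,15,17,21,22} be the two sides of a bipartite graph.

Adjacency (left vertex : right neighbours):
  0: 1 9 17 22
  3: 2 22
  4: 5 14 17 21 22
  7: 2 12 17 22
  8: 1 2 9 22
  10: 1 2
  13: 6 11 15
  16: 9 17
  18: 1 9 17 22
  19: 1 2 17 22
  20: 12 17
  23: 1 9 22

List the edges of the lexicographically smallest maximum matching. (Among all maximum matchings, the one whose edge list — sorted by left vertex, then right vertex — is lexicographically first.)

|M| = 8 (so the lex-smallest maximum matching has 8 edges)
process left vertices in ascending order; for each, take the smallest-labelled available neighbour that still permits 8 edges overall, or leave it unmatched if none does
lex-smallest matching: {0-1, 3-2, 4-5, 7-12, 8-9, 13-6, 16-17, 18-22}

Lex-smallest maximum matching: {(0,1), (3,2), (4,5), (7,12), (8,9), (13,6), (16,17), (18,22)}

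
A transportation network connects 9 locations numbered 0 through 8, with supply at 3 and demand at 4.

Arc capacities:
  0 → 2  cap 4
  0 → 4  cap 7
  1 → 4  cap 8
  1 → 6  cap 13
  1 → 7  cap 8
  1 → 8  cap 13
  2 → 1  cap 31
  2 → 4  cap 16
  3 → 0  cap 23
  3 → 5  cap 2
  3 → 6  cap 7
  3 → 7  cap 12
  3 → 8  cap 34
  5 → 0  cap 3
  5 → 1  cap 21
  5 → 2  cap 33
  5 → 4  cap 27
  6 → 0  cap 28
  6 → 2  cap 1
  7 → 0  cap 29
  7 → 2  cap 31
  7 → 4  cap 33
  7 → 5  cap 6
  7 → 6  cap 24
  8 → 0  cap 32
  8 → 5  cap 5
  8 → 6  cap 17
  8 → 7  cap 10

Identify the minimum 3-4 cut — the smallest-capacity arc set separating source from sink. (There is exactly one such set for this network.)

augment #1: 3→0→4 push 7
augment #2: 3→5→4 push 2
augment #3: 3→7→4 push 12
augment #4: 3→0→2→4 push 4
augment #5: 3→6→2→4 push 1
augment #6: 3→8→5→4 push 5
augment #7: 3→8→7→4 push 10
max flow = 41; residual-reachable set from 3 gives S-side
cut edges (S→T): {(0,2), (0,4), (3,5), (3,7), (6,2), (8,5), (8,7)} total cap 41

Min-cut arcs: {(0,2), (0,4), (3,5), (3,7), (6,2), (8,5), (8,7)} (total capacity 41)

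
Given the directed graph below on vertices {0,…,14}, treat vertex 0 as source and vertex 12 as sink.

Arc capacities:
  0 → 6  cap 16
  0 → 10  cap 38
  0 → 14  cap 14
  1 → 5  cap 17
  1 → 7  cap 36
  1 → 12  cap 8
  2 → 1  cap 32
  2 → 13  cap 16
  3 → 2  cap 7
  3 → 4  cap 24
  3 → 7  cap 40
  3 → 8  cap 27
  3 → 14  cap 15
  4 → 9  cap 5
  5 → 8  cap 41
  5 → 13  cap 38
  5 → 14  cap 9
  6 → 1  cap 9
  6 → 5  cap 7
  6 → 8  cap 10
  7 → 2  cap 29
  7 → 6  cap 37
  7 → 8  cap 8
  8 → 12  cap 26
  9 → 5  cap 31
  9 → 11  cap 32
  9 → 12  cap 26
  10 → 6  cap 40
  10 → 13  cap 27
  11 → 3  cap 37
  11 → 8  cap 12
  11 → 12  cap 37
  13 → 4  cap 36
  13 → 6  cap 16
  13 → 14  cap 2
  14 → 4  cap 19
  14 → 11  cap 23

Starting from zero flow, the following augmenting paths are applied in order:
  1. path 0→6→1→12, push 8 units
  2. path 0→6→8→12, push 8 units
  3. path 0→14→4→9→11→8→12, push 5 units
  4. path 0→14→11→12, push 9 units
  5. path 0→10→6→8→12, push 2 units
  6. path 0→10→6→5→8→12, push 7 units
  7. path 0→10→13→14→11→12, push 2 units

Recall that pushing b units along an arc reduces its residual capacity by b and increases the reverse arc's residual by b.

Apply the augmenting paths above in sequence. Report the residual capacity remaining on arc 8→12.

Residual capacity of (8,12): 4

after path 1 (0→6→1→12, push 8): res(8,12)=26
after path 2 (0→6→8→12, push 8): res(8,12)=18
after path 3 (0→14→4→9→11→8→12, push 5): res(8,12)=13
after path 4 (0→14→11→12, push 9): res(8,12)=13
after path 5 (0→10→6→8→12, push 2): res(8,12)=11
after path 6 (0→10→6→5→8→12, push 7): res(8,12)=4
after path 7 (0→10→13→14→11→12, push 2): res(8,12)=4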